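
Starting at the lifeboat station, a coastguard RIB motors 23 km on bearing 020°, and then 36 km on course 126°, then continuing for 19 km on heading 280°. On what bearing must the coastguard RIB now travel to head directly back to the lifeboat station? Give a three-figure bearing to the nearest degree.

258°

Leg 1 (020°, 23 km): east 23 sin 20° = 7.87, north 23 cos 20° = 21.61
Leg 2 (126°, 36 km): east 36 sin 126° = 29.12, north 36 cos 126° = -21.16
Leg 3 (280°, 19 km): east 19 sin 280° = -18.71, north 19 cos 280° = 3.30
Net displacement: 18.28 east, 3.75 north. Direction back to start is (-18.28, -3.75): bearing = atan2(-18.28, -3.75) mod 360° = 258.40° ≈ 258°.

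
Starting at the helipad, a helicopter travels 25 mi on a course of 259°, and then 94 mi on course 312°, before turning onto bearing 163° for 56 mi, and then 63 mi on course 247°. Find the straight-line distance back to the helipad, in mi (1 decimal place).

Leg 1 (259°, 25 mi): east 25 sin 259° = -24.54, north 25 cos 259° = -4.77
Leg 2 (312°, 94 mi): east 94 sin 312° = -69.86, north 94 cos 312° = 62.90
Leg 3 (163°, 56 mi): east 56 sin 163° = 16.37, north 56 cos 163° = -53.55
Leg 4 (247°, 63 mi): east 63 sin 247° = -57.99, north 63 cos 247° = -24.62
Net: -136.02 east, -20.04 north. Distance = √((-136.02)² + (-20.04)²) = 137.484 mi.

137.5 mi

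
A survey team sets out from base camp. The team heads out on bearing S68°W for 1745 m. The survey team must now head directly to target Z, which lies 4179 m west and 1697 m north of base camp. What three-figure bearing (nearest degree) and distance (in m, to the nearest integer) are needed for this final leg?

313°, 3476 m

Leg 1 (S68°W, 1745 m): east 1745 sin 248° = -1617.94, north 1745 cos 248° = -653.69
Current position: (-1617.94, -653.69). Target: (-4179, 1697). Remaining: Δeast = -2561.06, Δnorth = 2350.69.
Bearing = atan2(-2561.06, 2350.69) mod 360° = 312.55°; distance = √((-2561.06)² + (2350.69)²) = 3476.318 m.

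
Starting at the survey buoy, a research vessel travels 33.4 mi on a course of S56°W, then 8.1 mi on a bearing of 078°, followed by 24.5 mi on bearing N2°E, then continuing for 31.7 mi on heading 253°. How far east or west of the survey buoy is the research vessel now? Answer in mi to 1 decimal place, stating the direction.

49.2 mi west

Leg 1 (S56°W, 33.4 mi): east 33.4 sin 236° = -27.69, north 33.4 cos 236° = -18.68
Leg 2 (078°, 8.1 mi): east 8.1 sin 78° = 7.92, north 8.1 cos 78° = 1.68
Leg 3 (N2°E, 24.5 mi): east 24.5 sin 2° = 0.86, north 24.5 cos 2° = 24.49
Leg 4 (253°, 31.7 mi): east 31.7 sin 253° = -30.31, north 31.7 cos 253° = -9.27
Net east component: -49.23 mi.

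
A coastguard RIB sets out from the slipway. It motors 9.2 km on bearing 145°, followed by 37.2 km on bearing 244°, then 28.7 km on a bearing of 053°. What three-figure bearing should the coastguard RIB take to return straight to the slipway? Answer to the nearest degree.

039°

Leg 1 (145°, 9.2 km): east 9.2 sin 145° = 5.28, north 9.2 cos 145° = -7.54
Leg 2 (244°, 37.2 km): east 37.2 sin 244° = -33.44, north 37.2 cos 244° = -16.31
Leg 3 (053°, 28.7 km): east 28.7 sin 53° = 22.92, north 28.7 cos 53° = 17.27
Net displacement: -5.24 east, -6.57 north. Direction back to start is (5.24, 6.57): bearing = atan2(5.24, 6.57) mod 360° = 38.55° ≈ 039°.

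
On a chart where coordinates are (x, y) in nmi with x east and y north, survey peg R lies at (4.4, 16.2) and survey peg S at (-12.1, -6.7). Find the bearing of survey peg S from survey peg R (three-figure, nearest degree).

216°

Δeast = -12.1 − 4.4 = -16.50; Δnorth = -6.7 − 16.2 = -22.90.
Bearing = atan2(Δeast, Δnorth) mod 360° = 215.77° ≈ 216°.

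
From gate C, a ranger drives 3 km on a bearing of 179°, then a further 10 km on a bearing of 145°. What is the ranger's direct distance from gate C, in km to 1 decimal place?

12.6 km

Leg 1 (179°, 3 km): east 3 sin 179° = 0.05, north 3 cos 179° = -3.00
Leg 2 (145°, 10 km): east 10 sin 145° = 5.74, north 10 cos 145° = -8.19
Net: 5.79 east, -11.19 north. Distance = √((5.79)² + (-11.19)²) = 12.599 km.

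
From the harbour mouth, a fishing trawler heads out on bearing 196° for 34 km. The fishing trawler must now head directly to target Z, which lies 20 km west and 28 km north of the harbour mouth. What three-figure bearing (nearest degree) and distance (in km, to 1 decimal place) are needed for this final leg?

Leg 1 (196°, 34 km): east 34 sin 196° = -9.37, north 34 cos 196° = -32.68
Current position: (-9.37, -32.68). Target: (-20, 28). Remaining: Δeast = -10.63, Δnorth = 60.68.
Bearing = atan2(-10.63, 60.68) mod 360° = 350.07°; distance = √((-10.63)² + (60.68)²) = 61.607 km.

350°, 61.6 km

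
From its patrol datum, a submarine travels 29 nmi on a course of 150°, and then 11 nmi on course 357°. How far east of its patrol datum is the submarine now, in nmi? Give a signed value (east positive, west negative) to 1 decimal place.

13.9 nmi

Leg 1 (150°, 29 nmi): east 29 sin 150° = 14.50, north 29 cos 150° = -25.11
Leg 2 (357°, 11 nmi): east 11 sin 357° = -0.58, north 11 cos 357° = 10.98
Net east component: 13.92 nmi.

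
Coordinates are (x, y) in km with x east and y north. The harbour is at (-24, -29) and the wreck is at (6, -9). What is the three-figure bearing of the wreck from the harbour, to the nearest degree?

056°

Δeast = 6 − -24 = 30.00; Δnorth = -9 − -29 = 20.00.
Bearing = atan2(Δeast, Δnorth) mod 360° = 56.31° ≈ 056°.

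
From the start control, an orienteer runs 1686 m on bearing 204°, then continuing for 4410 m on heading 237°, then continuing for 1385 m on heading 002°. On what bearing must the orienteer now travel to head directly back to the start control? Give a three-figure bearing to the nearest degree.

Leg 1 (204°, 1686 m): east 1686 sin 204° = -685.76, north 1686 cos 204° = -1540.24
Leg 2 (237°, 4410 m): east 4410 sin 237° = -3698.54, north 4410 cos 237° = -2401.86
Leg 3 (002°, 1385 m): east 1385 sin 2° = 48.34, north 1385 cos 2° = 1384.16
Net displacement: -4335.96 east, -2557.94 north. Direction back to start is (4335.96, 2557.94): bearing = atan2(4335.96, 2557.94) mod 360° = 59.46° ≈ 059°.

059°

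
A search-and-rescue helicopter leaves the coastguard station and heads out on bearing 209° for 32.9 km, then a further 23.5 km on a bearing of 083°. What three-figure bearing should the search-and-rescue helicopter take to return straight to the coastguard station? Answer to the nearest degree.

344°

Leg 1 (209°, 32.9 km): east 32.9 sin 209° = -15.95, north 32.9 cos 209° = -28.77
Leg 2 (083°, 23.5 km): east 23.5 sin 83° = 23.32, north 23.5 cos 83° = 2.86
Net displacement: 7.37 east, -25.91 north. Direction back to start is (-7.37, 25.91): bearing = atan2(-7.37, 25.91) mod 360° = 344.11° ≈ 344°.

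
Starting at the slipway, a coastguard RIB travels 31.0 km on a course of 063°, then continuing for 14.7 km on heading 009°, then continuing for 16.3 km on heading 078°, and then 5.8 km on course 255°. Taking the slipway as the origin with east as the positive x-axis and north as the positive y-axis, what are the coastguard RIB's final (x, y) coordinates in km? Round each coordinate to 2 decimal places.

(40.26, 30.48)

Leg 1 (063°, 31.0 km): east 31.0 sin 63° = 27.62, north 31.0 cos 63° = 14.07
Leg 2 (009°, 14.7 km): east 14.7 sin 9° = 2.30, north 14.7 cos 9° = 14.52
Leg 3 (078°, 16.3 km): east 16.3 sin 78° = 15.94, north 16.3 cos 78° = 3.39
Leg 4 (255°, 5.8 km): east 5.8 sin 255° = -5.60, north 5.8 cos 255° = -1.50
Summing: 40.26 km east, 30.48 km north → (40.26, 30.48).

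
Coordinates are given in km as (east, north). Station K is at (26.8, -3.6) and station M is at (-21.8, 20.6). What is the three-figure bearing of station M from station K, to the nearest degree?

296°

Δeast = -21.8 − 26.8 = -48.60; Δnorth = 20.6 − -3.6 = 24.20.
Bearing = atan2(Δeast, Δnorth) mod 360° = 296.47° ≈ 296°.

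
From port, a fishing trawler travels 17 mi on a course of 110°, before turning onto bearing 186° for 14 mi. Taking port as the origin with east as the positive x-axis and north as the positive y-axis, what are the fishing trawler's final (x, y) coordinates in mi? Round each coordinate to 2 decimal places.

(14.51, -19.74)

Leg 1 (110°, 17 mi): east 17 sin 110° = 15.97, north 17 cos 110° = -5.81
Leg 2 (186°, 14 mi): east 14 sin 186° = -1.46, north 14 cos 186° = -13.92
Summing: 14.51 mi east, -19.74 mi north → (14.51, -19.74).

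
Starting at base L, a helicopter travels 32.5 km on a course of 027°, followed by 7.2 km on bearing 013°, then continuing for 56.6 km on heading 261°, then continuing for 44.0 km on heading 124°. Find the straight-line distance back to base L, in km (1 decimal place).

Leg 1 (027°, 32.5 km): east 32.5 sin 27° = 14.75, north 32.5 cos 27° = 28.96
Leg 2 (013°, 7.2 km): east 7.2 sin 13° = 1.62, north 7.2 cos 13° = 7.02
Leg 3 (261°, 56.6 km): east 56.6 sin 261° = -55.90, north 56.6 cos 261° = -8.85
Leg 4 (124°, 44.0 km): east 44.0 sin 124° = 36.48, north 44.0 cos 124° = -24.60
Net: -3.05 east, 2.51 north. Distance = √((-3.05)² + (2.51)²) = 3.954 km.

4.0 km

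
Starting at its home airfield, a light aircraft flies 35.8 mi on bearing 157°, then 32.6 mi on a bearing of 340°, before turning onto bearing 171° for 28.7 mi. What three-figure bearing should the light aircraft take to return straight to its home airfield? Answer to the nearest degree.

Leg 1 (157°, 35.8 mi): east 35.8 sin 157° = 13.99, north 35.8 cos 157° = -32.95
Leg 2 (340°, 32.6 mi): east 32.6 sin 340° = -11.15, north 32.6 cos 340° = 30.63
Leg 3 (171°, 28.7 mi): east 28.7 sin 171° = 4.49, north 28.7 cos 171° = -28.35
Net displacement: 7.33 east, -30.67 north. Direction back to start is (-7.33, 30.67): bearing = atan2(-7.33, 30.67) mod 360° = 346.56° ≈ 347°.

347°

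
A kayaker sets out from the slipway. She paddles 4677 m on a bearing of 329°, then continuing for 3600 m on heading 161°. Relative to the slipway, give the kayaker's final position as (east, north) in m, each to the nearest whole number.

Leg 1 (329°, 4677 m): east 4677 sin 329° = -2408.83, north 4677 cos 329° = 4008.97
Leg 2 (161°, 3600 m): east 3600 sin 161° = 1172.05, north 3600 cos 161° = -3403.87
Summing: -1236.79 m east, 605.10 m north → (-1237, 605).

(-1237, 605)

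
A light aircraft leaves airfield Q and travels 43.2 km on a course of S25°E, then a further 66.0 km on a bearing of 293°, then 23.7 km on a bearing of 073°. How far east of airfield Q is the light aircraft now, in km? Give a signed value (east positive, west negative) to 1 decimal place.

-19.8 km

Leg 1 (S25°E, 43.2 km): east 43.2 sin 155° = 18.26, north 43.2 cos 155° = -39.15
Leg 2 (293°, 66.0 km): east 66.0 sin 293° = -60.75, north 66.0 cos 293° = 25.79
Leg 3 (073°, 23.7 km): east 23.7 sin 73° = 22.66, north 23.7 cos 73° = 6.93
Net east component: -19.83 km.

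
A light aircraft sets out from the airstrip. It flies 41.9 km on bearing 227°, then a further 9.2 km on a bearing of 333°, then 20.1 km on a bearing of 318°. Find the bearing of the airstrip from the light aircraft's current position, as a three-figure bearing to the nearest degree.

084°

Leg 1 (227°, 41.9 km): east 41.9 sin 227° = -30.64, north 41.9 cos 227° = -28.58
Leg 2 (333°, 9.2 km): east 9.2 sin 333° = -4.18, north 9.2 cos 333° = 8.20
Leg 3 (318°, 20.1 km): east 20.1 sin 318° = -13.45, north 20.1 cos 318° = 14.94
Net displacement: -48.27 east, -5.44 north. Direction back to start is (48.27, 5.44): bearing = atan2(48.27, 5.44) mod 360° = 83.57° ≈ 084°.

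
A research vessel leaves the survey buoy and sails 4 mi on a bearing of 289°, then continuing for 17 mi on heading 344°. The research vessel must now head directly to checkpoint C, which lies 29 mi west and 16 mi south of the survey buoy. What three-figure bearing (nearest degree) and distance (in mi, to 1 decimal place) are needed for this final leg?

Leg 1 (289°, 4 mi): east 4 sin 289° = -3.78, north 4 cos 289° = 1.30
Leg 2 (344°, 17 mi): east 17 sin 344° = -4.69, north 17 cos 344° = 16.34
Current position: (-8.47, 17.64). Target: (-29, -16). Remaining: Δeast = -20.53, Δnorth = -33.64.
Bearing = atan2(-20.53, -33.64) mod 360° = 211.39°; distance = √((-20.53)² + (-33.64)²) = 39.414 mi.

211°, 39.4 mi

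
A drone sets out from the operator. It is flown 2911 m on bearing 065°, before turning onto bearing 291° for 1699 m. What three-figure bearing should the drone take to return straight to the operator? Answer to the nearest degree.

Leg 1 (065°, 2911 m): east 2911 sin 65° = 2638.26, north 2911 cos 65° = 1230.24
Leg 2 (291°, 1699 m): east 1699 sin 291° = -1586.15, north 1699 cos 291° = 608.87
Net displacement: 1052.11 east, 1839.11 north. Direction back to start is (-1052.11, -1839.11): bearing = atan2(-1052.11, -1839.11) mod 360° = 209.77° ≈ 210°.

210°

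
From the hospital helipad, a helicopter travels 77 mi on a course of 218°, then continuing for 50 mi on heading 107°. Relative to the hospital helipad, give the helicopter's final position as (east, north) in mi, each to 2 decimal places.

Leg 1 (218°, 77 mi): east 77 sin 218° = -47.41, north 77 cos 218° = -60.68
Leg 2 (107°, 50 mi): east 50 sin 107° = 47.82, north 50 cos 107° = -14.62
Summing: 0.41 mi east, -75.30 mi north → (0.41, -75.30).

(0.41, -75.30)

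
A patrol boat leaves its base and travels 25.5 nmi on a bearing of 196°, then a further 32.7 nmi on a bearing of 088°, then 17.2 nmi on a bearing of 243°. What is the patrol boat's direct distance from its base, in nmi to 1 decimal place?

32.8 nmi

Leg 1 (196°, 25.5 nmi): east 25.5 sin 196° = -7.03, north 25.5 cos 196° = -24.51
Leg 2 (088°, 32.7 nmi): east 32.7 sin 88° = 32.68, north 32.7 cos 88° = 1.14
Leg 3 (243°, 17.2 nmi): east 17.2 sin 243° = -15.33, north 17.2 cos 243° = -7.81
Net: 10.33 east, -31.18 north. Distance = √((10.33)² + (-31.18)²) = 32.845 nmi.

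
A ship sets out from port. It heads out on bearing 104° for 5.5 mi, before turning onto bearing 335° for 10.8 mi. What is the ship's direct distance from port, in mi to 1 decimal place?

Leg 1 (104°, 5.5 mi): east 5.5 sin 104° = 5.34, north 5.5 cos 104° = -1.33
Leg 2 (335°, 10.8 mi): east 10.8 sin 335° = -4.56, north 10.8 cos 335° = 9.79
Net: 0.77 east, 8.46 north. Distance = √((0.77)² + (8.46)²) = 8.493 mi.

8.5 mi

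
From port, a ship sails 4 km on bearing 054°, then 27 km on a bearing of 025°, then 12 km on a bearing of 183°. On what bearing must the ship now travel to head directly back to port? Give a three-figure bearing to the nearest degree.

Leg 1 (054°, 4 km): east 4 sin 54° = 3.24, north 4 cos 54° = 2.35
Leg 2 (025°, 27 km): east 27 sin 25° = 11.41, north 27 cos 25° = 24.47
Leg 3 (183°, 12 km): east 12 sin 183° = -0.63, north 12 cos 183° = -11.98
Net displacement: 14.02 east, 14.84 north. Direction back to start is (-14.02, -14.84): bearing = atan2(-14.02, -14.84) mod 360° = 223.37° ≈ 223°.

223°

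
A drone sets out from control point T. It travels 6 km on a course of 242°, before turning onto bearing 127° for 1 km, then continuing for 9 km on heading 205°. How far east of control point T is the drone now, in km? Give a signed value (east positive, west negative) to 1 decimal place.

Leg 1 (242°, 6 km): east 6 sin 242° = -5.30, north 6 cos 242° = -2.82
Leg 2 (127°, 1 km): east 1 sin 127° = 0.80, north 1 cos 127° = -0.60
Leg 3 (205°, 9 km): east 9 sin 205° = -3.80, north 9 cos 205° = -8.16
Net east component: -8.30 km.

-8.3 km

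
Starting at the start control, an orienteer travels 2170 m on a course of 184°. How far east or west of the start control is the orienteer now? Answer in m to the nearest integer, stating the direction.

151 m west

Leg 1 (184°, 2170 m): east 2170 sin 184° = -151.37, north 2170 cos 184° = -2164.71
Net east component: -151.37 m.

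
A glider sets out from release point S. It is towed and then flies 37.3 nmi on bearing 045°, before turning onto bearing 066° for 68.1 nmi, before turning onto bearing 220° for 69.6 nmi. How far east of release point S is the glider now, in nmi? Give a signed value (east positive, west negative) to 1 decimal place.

43.8 nmi

Leg 1 (045°, 37.3 nmi): east 37.3 sin 45° = 26.38, north 37.3 cos 45° = 26.38
Leg 2 (066°, 68.1 nmi): east 68.1 sin 66° = 62.21, north 68.1 cos 66° = 27.70
Leg 3 (220°, 69.6 nmi): east 69.6 sin 220° = -44.74, north 69.6 cos 220° = -53.32
Net east component: 43.85 nmi.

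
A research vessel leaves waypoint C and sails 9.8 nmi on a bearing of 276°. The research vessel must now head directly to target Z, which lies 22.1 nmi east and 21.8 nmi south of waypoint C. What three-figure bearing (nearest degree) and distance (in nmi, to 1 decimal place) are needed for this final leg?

Leg 1 (276°, 9.8 nmi): east 9.8 sin 276° = -9.75, north 9.8 cos 276° = 1.02
Current position: (-9.75, 1.02). Target: (22.1, -21.8). Remaining: Δeast = 31.85, Δnorth = -22.82.
Bearing = atan2(31.85, -22.82) mod 360° = 125.63°; distance = √((31.85)² + (-22.82)²) = 39.181 nmi.

126°, 39.2 nmi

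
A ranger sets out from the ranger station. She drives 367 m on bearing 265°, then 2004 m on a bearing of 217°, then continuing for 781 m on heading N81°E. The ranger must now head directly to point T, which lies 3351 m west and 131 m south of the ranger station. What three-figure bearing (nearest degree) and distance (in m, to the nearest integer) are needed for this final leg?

298°, 2900 m

Leg 1 (265°, 367 m): east 367 sin 265° = -365.60, north 367 cos 265° = -31.99
Leg 2 (217°, 2004 m): east 2004 sin 217° = -1206.04, north 2004 cos 217° = -1600.47
Leg 3 (N81°E, 781 m): east 781 sin 81° = 771.38, north 781 cos 81° = 122.18
Current position: (-800.26, -1510.28). Target: (-3351, -131). Remaining: Δeast = -2550.74, Δnorth = 1379.28.
Bearing = atan2(-2550.74, 1379.28) mod 360° = 298.40°; distance = √((-2550.74)² + (1379.28)²) = 2899.775 m.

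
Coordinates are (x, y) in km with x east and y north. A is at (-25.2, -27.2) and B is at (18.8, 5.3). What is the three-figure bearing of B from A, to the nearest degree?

Δeast = 18.8 − -25.2 = 44.00; Δnorth = 5.3 − -27.2 = 32.50.
Bearing = atan2(Δeast, Δnorth) mod 360° = 53.55° ≈ 054°.

054°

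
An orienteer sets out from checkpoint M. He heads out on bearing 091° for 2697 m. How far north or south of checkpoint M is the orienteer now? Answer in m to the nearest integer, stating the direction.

47 m south

Leg 1 (091°, 2697 m): east 2697 sin 91° = 2696.59, north 2697 cos 91° = -47.07
Net north component: -47.07 m.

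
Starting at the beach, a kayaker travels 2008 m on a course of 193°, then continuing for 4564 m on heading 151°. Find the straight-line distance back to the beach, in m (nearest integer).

Leg 1 (193°, 2008 m): east 2008 sin 193° = -451.70, north 2008 cos 193° = -1956.54
Leg 2 (151°, 4564 m): east 4564 sin 151° = 2212.67, north 4564 cos 151° = -3991.76
Net: 1760.97 east, -5948.30 north. Distance = √((1760.97)² + (-5948.30)²) = 6203.489 m.

6203 m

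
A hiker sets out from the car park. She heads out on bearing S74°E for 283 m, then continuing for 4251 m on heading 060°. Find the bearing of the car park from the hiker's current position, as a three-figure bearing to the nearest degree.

243°

Leg 1 (S74°E, 283 m): east 283 sin 106° = 272.04, north 283 cos 106° = -78.01
Leg 2 (060°, 4251 m): east 4251 sin 60° = 3681.47, north 4251 cos 60° = 2125.50
Net displacement: 3953.51 east, 2047.49 north. Direction back to start is (-3953.51, -2047.49): bearing = atan2(-3953.51, -2047.49) mod 360° = 242.62° ≈ 243°.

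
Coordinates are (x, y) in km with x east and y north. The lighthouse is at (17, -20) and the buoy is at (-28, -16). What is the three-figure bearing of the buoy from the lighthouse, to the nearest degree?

275°

Δeast = -28 − 17 = -45.00; Δnorth = -16 − -20 = 4.00.
Bearing = atan2(Δeast, Δnorth) mod 360° = 275.08° ≈ 275°.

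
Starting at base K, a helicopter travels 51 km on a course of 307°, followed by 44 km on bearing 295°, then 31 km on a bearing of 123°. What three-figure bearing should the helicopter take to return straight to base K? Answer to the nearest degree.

121°

Leg 1 (307°, 51 km): east 51 sin 307° = -40.73, north 51 cos 307° = 30.69
Leg 2 (295°, 44 km): east 44 sin 295° = -39.88, north 44 cos 295° = 18.60
Leg 3 (123°, 31 km): east 31 sin 123° = 26.00, north 31 cos 123° = -16.88
Net displacement: -54.61 east, 32.40 north. Direction back to start is (54.61, -32.40): bearing = atan2(54.61, -32.40) mod 360° = 120.68° ≈ 121°.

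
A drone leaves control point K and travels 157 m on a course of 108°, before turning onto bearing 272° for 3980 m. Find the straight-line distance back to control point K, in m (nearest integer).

3829 m

Leg 1 (108°, 157 m): east 157 sin 108° = 149.32, north 157 cos 108° = -48.52
Leg 2 (272°, 3980 m): east 3980 sin 272° = -3977.58, north 3980 cos 272° = 138.90
Net: -3828.26 east, 90.38 north. Distance = √((-3828.26)² + (90.38)²) = 3829.326 m.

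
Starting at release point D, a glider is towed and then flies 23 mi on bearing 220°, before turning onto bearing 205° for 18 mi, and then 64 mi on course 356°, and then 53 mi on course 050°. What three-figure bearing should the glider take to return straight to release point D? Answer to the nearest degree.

192°

Leg 1 (220°, 23 mi): east 23 sin 220° = -14.78, north 23 cos 220° = -17.62
Leg 2 (205°, 18 mi): east 18 sin 205° = -7.61, north 18 cos 205° = -16.31
Leg 3 (356°, 64 mi): east 64 sin 356° = -4.46, north 64 cos 356° = 63.84
Leg 4 (050°, 53 mi): east 53 sin 50° = 40.60, north 53 cos 50° = 34.07
Net displacement: 13.74 east, 63.98 north. Direction back to start is (-13.74, -63.98): bearing = atan2(-13.74, -63.98) mod 360° = 192.12° ≈ 192°.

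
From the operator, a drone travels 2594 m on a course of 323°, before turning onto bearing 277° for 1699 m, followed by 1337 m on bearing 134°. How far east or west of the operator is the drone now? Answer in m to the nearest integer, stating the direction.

2286 m west

Leg 1 (323°, 2594 m): east 2594 sin 323° = -1561.11, north 2594 cos 323° = 2071.66
Leg 2 (277°, 1699 m): east 1699 sin 277° = -1686.34, north 1699 cos 277° = 207.06
Leg 3 (134°, 1337 m): east 1337 sin 134° = 961.76, north 1337 cos 134° = -928.76
Net east component: -2285.69 m.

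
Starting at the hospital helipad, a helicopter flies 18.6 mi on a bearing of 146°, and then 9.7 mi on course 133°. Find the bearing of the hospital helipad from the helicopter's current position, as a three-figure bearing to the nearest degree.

322°

Leg 1 (146°, 18.6 mi): east 18.6 sin 146° = 10.40, north 18.6 cos 146° = -15.42
Leg 2 (133°, 9.7 mi): east 9.7 sin 133° = 7.09, north 9.7 cos 133° = -6.62
Net displacement: 17.50 east, -22.04 north. Direction back to start is (-17.50, 22.04): bearing = atan2(-17.50, 22.04) mod 360° = 321.55° ≈ 322°.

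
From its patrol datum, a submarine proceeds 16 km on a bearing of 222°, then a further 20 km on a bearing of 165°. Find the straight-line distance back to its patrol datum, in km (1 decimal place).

31.7 km

Leg 1 (222°, 16 km): east 16 sin 222° = -10.71, north 16 cos 222° = -11.89
Leg 2 (165°, 20 km): east 20 sin 165° = 5.18, north 20 cos 165° = -19.32
Net: -5.53 east, -31.21 north. Distance = √((-5.53)² + (-31.21)²) = 31.695 km.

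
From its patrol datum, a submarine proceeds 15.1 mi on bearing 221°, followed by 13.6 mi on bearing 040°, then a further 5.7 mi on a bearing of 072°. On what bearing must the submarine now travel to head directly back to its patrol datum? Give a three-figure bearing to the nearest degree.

Leg 1 (221°, 15.1 mi): east 15.1 sin 221° = -9.91, north 15.1 cos 221° = -11.40
Leg 2 (040°, 13.6 mi): east 13.6 sin 40° = 8.74, north 13.6 cos 40° = 10.42
Leg 3 (072°, 5.7 mi): east 5.7 sin 72° = 5.42, north 5.7 cos 72° = 1.76
Net displacement: 4.26 east, 0.78 north. Direction back to start is (-4.26, -0.78): bearing = atan2(-4.26, -0.78) mod 360° = 259.57° ≈ 260°.

260°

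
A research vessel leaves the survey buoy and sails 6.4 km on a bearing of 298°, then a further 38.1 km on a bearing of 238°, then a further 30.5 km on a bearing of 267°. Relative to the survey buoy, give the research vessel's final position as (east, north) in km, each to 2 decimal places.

Leg 1 (298°, 6.4 km): east 6.4 sin 298° = -5.65, north 6.4 cos 298° = 3.00
Leg 2 (238°, 38.1 km): east 38.1 sin 238° = -32.31, north 38.1 cos 238° = -20.19
Leg 3 (267°, 30.5 km): east 30.5 sin 267° = -30.46, north 30.5 cos 267° = -1.60
Summing: -68.42 km east, -18.78 km north → (-68.42, -18.78).

(-68.42, -18.78)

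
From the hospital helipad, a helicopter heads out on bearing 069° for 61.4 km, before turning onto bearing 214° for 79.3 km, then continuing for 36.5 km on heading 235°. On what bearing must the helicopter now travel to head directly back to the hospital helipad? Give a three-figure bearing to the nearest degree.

015°

Leg 1 (069°, 61.4 km): east 61.4 sin 69° = 57.32, north 61.4 cos 69° = 22.00
Leg 2 (214°, 79.3 km): east 79.3 sin 214° = -44.34, north 79.3 cos 214° = -65.74
Leg 3 (235°, 36.5 km): east 36.5 sin 235° = -29.90, north 36.5 cos 235° = -20.94
Net displacement: -16.92 east, -64.67 north. Direction back to start is (16.92, 64.67): bearing = atan2(16.92, 64.67) mod 360° = 14.66° ≈ 015°.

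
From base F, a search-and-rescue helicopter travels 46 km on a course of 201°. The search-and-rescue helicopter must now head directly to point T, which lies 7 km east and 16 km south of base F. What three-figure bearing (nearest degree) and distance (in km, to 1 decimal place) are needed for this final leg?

041°, 35.7 km

Leg 1 (201°, 46 km): east 46 sin 201° = -16.48, north 46 cos 201° = -42.94
Current position: (-16.48, -42.94). Target: (7, -16). Remaining: Δeast = 23.48, Δnorth = 26.94.
Bearing = atan2(23.48, 26.94) mod 360° = 41.08°; distance = √((23.48)² + (26.94)²) = 35.743 km.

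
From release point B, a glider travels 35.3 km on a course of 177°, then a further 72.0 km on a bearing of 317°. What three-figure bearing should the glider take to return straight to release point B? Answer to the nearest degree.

110°

Leg 1 (177°, 35.3 km): east 35.3 sin 177° = 1.85, north 35.3 cos 177° = -35.25
Leg 2 (317°, 72.0 km): east 72.0 sin 317° = -49.10, north 72.0 cos 317° = 52.66
Net displacement: -47.26 east, 17.41 north. Direction back to start is (47.26, -17.41): bearing = atan2(47.26, -17.41) mod 360° = 110.22° ≈ 110°.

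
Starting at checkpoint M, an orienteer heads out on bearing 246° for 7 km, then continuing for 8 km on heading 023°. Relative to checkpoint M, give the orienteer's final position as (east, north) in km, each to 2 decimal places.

Leg 1 (246°, 7 km): east 7 sin 246° = -6.39, north 7 cos 246° = -2.85
Leg 2 (023°, 8 km): east 8 sin 23° = 3.13, north 8 cos 23° = 7.36
Summing: -3.27 km east, 4.52 km north → (-3.27, 4.52).

(-3.27, 4.52)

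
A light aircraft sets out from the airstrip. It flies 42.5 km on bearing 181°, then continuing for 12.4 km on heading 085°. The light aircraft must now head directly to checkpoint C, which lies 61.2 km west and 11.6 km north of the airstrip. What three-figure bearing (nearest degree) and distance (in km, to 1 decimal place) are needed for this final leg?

306°, 90.1 km

Leg 1 (181°, 42.5 km): east 42.5 sin 181° = -0.74, north 42.5 cos 181° = -42.49
Leg 2 (085°, 12.4 km): east 12.4 sin 85° = 12.35, north 12.4 cos 85° = 1.08
Current position: (11.61, -41.41). Target: (-61.2, 11.6). Remaining: Δeast = -72.81, Δnorth = 53.01.
Bearing = atan2(-72.81, 53.01) mod 360° = 306.06°; distance = √((-72.81)² + (53.01)²) = 90.066 km.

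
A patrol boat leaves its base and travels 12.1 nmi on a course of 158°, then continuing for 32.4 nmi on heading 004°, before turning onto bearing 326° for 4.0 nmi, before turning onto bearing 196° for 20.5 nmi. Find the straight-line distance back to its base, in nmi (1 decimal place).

4.8 nmi

Leg 1 (158°, 12.1 nmi): east 12.1 sin 158° = 4.53, north 12.1 cos 158° = -11.22
Leg 2 (004°, 32.4 nmi): east 32.4 sin 4° = 2.26, north 32.4 cos 4° = 32.32
Leg 3 (326°, 4.0 nmi): east 4.0 sin 326° = -2.24, north 4.0 cos 326° = 3.32
Leg 4 (196°, 20.5 nmi): east 20.5 sin 196° = -5.65, north 20.5 cos 196° = -19.71
Net: -1.09 east, 4.71 north. Distance = √((-1.09)² + (4.71)²) = 4.838 nmi.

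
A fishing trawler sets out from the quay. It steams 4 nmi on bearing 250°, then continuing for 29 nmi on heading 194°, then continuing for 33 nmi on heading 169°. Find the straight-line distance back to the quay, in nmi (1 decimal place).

62.1 nmi

Leg 1 (250°, 4 nmi): east 4 sin 250° = -3.76, north 4 cos 250° = -1.37
Leg 2 (194°, 29 nmi): east 29 sin 194° = -7.02, north 29 cos 194° = -28.14
Leg 3 (169°, 33 nmi): east 33 sin 169° = 6.30, north 33 cos 169° = -32.39
Net: -4.48 east, -61.90 north. Distance = √((-4.48)² + (-61.90)²) = 62.062 nmi.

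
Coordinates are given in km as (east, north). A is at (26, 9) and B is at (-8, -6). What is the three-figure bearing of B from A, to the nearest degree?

Δeast = -8 − 26 = -34.00; Δnorth = -6 − 9 = -15.00.
Bearing = atan2(Δeast, Δnorth) mod 360° = 246.19° ≈ 246°.

246°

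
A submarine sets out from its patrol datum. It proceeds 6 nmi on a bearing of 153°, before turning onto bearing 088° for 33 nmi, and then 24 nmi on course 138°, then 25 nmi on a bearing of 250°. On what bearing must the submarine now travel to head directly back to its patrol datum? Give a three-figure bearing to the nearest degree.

Leg 1 (153°, 6 nmi): east 6 sin 153° = 2.72, north 6 cos 153° = -5.35
Leg 2 (088°, 33 nmi): east 33 sin 88° = 32.98, north 33 cos 88° = 1.15
Leg 3 (138°, 24 nmi): east 24 sin 138° = 16.06, north 24 cos 138° = -17.84
Leg 4 (250°, 25 nmi): east 25 sin 250° = -23.49, north 25 cos 250° = -8.55
Net displacement: 28.27 east, -30.58 north. Direction back to start is (-28.27, 30.58): bearing = atan2(-28.27, 30.58) mod 360° = 317.25° ≈ 317°.

317°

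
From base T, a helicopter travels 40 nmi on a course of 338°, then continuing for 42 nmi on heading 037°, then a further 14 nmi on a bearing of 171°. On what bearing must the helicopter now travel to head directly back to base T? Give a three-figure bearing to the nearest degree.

192°

Leg 1 (338°, 40 nmi): east 40 sin 338° = -14.98, north 40 cos 338° = 37.09
Leg 2 (037°, 42 nmi): east 42 sin 37° = 25.28, north 42 cos 37° = 33.54
Leg 3 (171°, 14 nmi): east 14 sin 171° = 2.19, north 14 cos 171° = -13.83
Net displacement: 12.48 east, 56.80 north. Direction back to start is (-12.48, -56.80): bearing = atan2(-12.48, -56.80) mod 360° = 192.39° ≈ 192°.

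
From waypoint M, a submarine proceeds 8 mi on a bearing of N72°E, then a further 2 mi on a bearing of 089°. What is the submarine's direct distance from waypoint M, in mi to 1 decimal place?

Leg 1 (N72°E, 8 mi): east 8 sin 72° = 7.61, north 8 cos 72° = 2.47
Leg 2 (089°, 2 mi): east 2 sin 89° = 2.00, north 2 cos 89° = 0.03
Net: 9.61 east, 2.51 north. Distance = √((9.61)² + (2.51)²) = 9.930 mi.

9.9 mi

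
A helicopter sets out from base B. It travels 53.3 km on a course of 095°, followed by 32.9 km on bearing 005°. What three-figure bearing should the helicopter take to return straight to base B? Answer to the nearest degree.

243°

Leg 1 (095°, 53.3 km): east 53.3 sin 95° = 53.10, north 53.3 cos 95° = -4.65
Leg 2 (005°, 32.9 km): east 32.9 sin 5° = 2.87, north 32.9 cos 5° = 32.77
Net displacement: 55.96 east, 28.13 north. Direction back to start is (-55.96, -28.13): bearing = atan2(-55.96, -28.13) mod 360° = 243.31° ≈ 243°.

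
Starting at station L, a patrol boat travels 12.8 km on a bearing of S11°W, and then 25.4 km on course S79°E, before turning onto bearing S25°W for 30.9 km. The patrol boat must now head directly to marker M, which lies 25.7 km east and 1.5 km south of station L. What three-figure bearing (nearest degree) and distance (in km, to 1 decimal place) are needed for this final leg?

Leg 1 (S11°W, 12.8 km): east 12.8 sin 191° = -2.44, north 12.8 cos 191° = -12.56
Leg 2 (S79°E, 25.4 km): east 25.4 sin 101° = 24.93, north 25.4 cos 101° = -4.85
Leg 3 (S25°W, 30.9 km): east 30.9 sin 205° = -13.06, north 30.9 cos 205° = -28.00
Current position: (9.43, -45.42). Target: (25.7, -1.5). Remaining: Δeast = 16.27, Δnorth = 43.92.
Bearing = atan2(16.27, 43.92) mod 360° = 20.33°; distance = √((16.27)² + (43.92)²) = 46.833 km.

020°, 46.8 km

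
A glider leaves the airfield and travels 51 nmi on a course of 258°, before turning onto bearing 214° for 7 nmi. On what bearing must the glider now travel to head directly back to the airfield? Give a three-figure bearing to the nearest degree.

Leg 1 (258°, 51 nmi): east 51 sin 258° = -49.89, north 51 cos 258° = -10.60
Leg 2 (214°, 7 nmi): east 7 sin 214° = -3.91, north 7 cos 214° = -5.80
Net displacement: -53.80 east, -16.41 north. Direction back to start is (53.80, 16.41): bearing = atan2(53.80, 16.41) mod 360° = 73.04° ≈ 073°.

073°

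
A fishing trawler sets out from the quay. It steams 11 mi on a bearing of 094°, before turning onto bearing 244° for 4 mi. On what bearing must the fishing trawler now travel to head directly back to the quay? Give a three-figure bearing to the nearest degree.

Leg 1 (094°, 11 mi): east 11 sin 94° = 10.97, north 11 cos 94° = -0.77
Leg 2 (244°, 4 mi): east 4 sin 244° = -3.60, north 4 cos 244° = -1.75
Net displacement: 7.38 east, -2.52 north. Direction back to start is (-7.38, 2.52): bearing = atan2(-7.38, 2.52) mod 360° = 288.86° ≈ 289°.

289°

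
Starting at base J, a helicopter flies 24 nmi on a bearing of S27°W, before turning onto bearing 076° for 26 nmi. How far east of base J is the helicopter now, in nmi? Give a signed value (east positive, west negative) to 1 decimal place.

Leg 1 (S27°W, 24 nmi): east 24 sin 207° = -10.90, north 24 cos 207° = -21.38
Leg 2 (076°, 26 nmi): east 26 sin 76° = 25.23, north 26 cos 76° = 6.29
Net east component: 14.33 nmi.

14.3 nmi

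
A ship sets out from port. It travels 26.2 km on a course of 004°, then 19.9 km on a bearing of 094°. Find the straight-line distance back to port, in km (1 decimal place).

32.9 km

Leg 1 (004°, 26.2 km): east 26.2 sin 4° = 1.83, north 26.2 cos 4° = 26.14
Leg 2 (094°, 19.9 km): east 19.9 sin 94° = 19.85, north 19.9 cos 94° = -1.39
Net: 21.68 east, 24.75 north. Distance = √((21.68)² + (24.75)²) = 32.901 km.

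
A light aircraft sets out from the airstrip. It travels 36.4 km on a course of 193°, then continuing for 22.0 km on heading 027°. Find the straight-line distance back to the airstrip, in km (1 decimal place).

16.0 km

Leg 1 (193°, 36.4 km): east 36.4 sin 193° = -8.19, north 36.4 cos 193° = -35.47
Leg 2 (027°, 22.0 km): east 22.0 sin 27° = 9.99, north 22.0 cos 27° = 19.60
Net: 1.80 east, -15.86 north. Distance = √((1.80)² + (-15.86)²) = 15.967 km.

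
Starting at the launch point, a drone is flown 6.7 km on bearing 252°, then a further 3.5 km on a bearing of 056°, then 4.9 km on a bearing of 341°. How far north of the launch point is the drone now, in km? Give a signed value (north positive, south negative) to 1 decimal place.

Leg 1 (252°, 6.7 km): east 6.7 sin 252° = -6.37, north 6.7 cos 252° = -2.07
Leg 2 (056°, 3.5 km): east 3.5 sin 56° = 2.90, north 3.5 cos 56° = 1.96
Leg 3 (341°, 4.9 km): east 4.9 sin 341° = -1.60, north 4.9 cos 341° = 4.63
Net north component: 4.52 km.

4.5 km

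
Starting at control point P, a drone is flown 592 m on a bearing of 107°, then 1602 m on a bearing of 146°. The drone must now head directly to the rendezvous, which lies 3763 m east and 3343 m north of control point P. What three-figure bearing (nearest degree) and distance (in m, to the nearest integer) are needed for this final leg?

025°, 5363 m

Leg 1 (107°, 592 m): east 592 sin 107° = 566.13, north 592 cos 107° = -173.08
Leg 2 (146°, 1602 m): east 1602 sin 146° = 895.83, north 1602 cos 146° = -1328.12
Current position: (1461.96, -1501.20). Target: (3763, 3343). Remaining: Δeast = 2301.04, Δnorth = 4844.20.
Bearing = atan2(2301.04, 4844.20) mod 360° = 25.41°; distance = √((2301.04)² + (4844.20)²) = 5362.936 m.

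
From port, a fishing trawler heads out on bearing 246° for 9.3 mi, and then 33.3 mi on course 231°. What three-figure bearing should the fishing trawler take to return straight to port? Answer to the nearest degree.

054°

Leg 1 (246°, 9.3 mi): east 9.3 sin 246° = -8.50, north 9.3 cos 246° = -3.78
Leg 2 (231°, 33.3 mi): east 33.3 sin 231° = -25.88, north 33.3 cos 231° = -20.96
Net displacement: -34.37 east, -24.74 north. Direction back to start is (34.37, 24.74): bearing = atan2(34.37, 24.74) mod 360° = 54.26° ≈ 054°.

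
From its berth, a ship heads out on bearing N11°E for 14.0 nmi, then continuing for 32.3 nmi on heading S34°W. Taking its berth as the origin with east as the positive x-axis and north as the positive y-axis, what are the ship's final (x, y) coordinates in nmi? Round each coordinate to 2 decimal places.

(-15.39, -13.04)

Leg 1 (N11°E, 14.0 nmi): east 14.0 sin 11° = 2.67, north 14.0 cos 11° = 13.74
Leg 2 (S34°W, 32.3 nmi): east 32.3 sin 214° = -18.06, north 32.3 cos 214° = -26.78
Summing: -15.39 nmi east, -13.04 nmi north → (-15.39, -13.04).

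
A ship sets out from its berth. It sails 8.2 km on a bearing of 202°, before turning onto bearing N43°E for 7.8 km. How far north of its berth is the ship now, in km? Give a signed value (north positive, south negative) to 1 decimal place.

Leg 1 (202°, 8.2 km): east 8.2 sin 202° = -3.07, north 8.2 cos 202° = -7.60
Leg 2 (N43°E, 7.8 km): east 7.8 sin 43° = 5.32, north 7.8 cos 43° = 5.70
Net north component: -1.90 km.

-1.9 km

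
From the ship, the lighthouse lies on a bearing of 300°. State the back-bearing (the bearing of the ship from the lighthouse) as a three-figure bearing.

120°

Back-bearing = 300° − 180° = 120°.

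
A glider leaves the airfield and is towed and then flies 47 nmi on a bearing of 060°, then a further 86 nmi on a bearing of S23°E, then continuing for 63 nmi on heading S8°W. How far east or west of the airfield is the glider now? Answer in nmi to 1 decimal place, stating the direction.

Leg 1 (060°, 47 nmi): east 47 sin 60° = 40.70, north 47 cos 60° = 23.50
Leg 2 (S23°E, 86 nmi): east 86 sin 157° = 33.60, north 86 cos 157° = -79.16
Leg 3 (S8°W, 63 nmi): east 63 sin 188° = -8.77, north 63 cos 188° = -62.39
Net east component: 65.54 nmi.

65.5 nmi east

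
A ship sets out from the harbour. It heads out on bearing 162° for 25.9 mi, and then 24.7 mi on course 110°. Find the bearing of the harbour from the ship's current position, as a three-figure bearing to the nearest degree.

317°

Leg 1 (162°, 25.9 mi): east 25.9 sin 162° = 8.00, north 25.9 cos 162° = -24.63
Leg 2 (110°, 24.7 mi): east 24.7 sin 110° = 23.21, north 24.7 cos 110° = -8.45
Net displacement: 31.21 east, -33.08 north. Direction back to start is (-31.21, 33.08): bearing = atan2(-31.21, 33.08) mod 360° = 316.66° ≈ 317°.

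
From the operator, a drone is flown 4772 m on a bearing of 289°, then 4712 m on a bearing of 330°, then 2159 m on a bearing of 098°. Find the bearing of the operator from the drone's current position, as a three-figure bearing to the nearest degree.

138°

Leg 1 (289°, 4772 m): east 4772 sin 289° = -4512.01, north 4772 cos 289° = 1553.61
Leg 2 (330°, 4712 m): east 4712 sin 330° = -2356.00, north 4712 cos 330° = 4080.71
Leg 3 (098°, 2159 m): east 2159 sin 98° = 2137.99, north 2159 cos 98° = -300.47
Net displacement: -4730.03 east, 5333.85 north. Direction back to start is (4730.03, -5333.85): bearing = atan2(4730.03, -5333.85) mod 360° = 138.43° ≈ 138°.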